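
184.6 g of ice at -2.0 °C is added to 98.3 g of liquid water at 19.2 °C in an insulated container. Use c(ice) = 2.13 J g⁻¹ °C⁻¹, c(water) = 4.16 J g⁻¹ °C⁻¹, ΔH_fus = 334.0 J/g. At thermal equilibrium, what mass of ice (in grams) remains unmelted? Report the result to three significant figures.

m_ice remaining = 163 g

Heat to warm all ice to 0 °C: 184.6×2.13×2.0 = 786.40 J
Heat released by water cooling to 0 °C: 98.3×4.16×19.2 = 7851.4 J
7851.4 J < 786.40 + 184.6×334.0 = 62442.80 J, so not all ice melts; final T = 0 °C.
Heat left for melting: 7851.4 − 786.40 = 7065.00 J
Mass melted = 7065.00 / 334.0 = 21.15 g
Ice remaining = 184.6 − 21.15 = 163.45 g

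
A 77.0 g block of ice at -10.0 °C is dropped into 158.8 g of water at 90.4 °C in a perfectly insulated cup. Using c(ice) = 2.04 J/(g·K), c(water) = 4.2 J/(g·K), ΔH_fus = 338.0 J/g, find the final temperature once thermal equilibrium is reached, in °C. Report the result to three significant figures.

Heat to bring ice to 0 °C and melt it: q₁ = 77.0×2.04×10.0 + 77.0×338.0 = 27597 J
Heat the water can supply cooling to 0 °C: 158.8×4.2×90.4 = 60293.2 J > q₁, so all ice melts.
Energy balance: 158.8×4.2×(90.4 − T) = 27597 + 77.0×4.2×(T − 0)
666.96(90.4 − T) = 27597 + 323.4 T
60293.2 − 27597 = 990.36 T
T = 32696.2 / 990.36 = 33.01 °C

T_f = 33.0 °C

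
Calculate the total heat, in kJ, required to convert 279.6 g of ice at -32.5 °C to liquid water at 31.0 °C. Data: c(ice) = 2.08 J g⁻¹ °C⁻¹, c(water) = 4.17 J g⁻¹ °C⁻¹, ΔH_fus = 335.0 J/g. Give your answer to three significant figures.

q1 (heat ice -32.5→0.0 °C): 279.6 × 2.08 × 32.5 = 18901 J
q2 (melt at 0 °C): 279.6 × 335.0 = 93666 J
q3 (heat water 0.0→31.0 °C): 279.6 × 4.17 × 31.0 = 36144 J
Total: 18901 + 93666 + 36144 = 148711 J = 149 kJ

q = 149 kJ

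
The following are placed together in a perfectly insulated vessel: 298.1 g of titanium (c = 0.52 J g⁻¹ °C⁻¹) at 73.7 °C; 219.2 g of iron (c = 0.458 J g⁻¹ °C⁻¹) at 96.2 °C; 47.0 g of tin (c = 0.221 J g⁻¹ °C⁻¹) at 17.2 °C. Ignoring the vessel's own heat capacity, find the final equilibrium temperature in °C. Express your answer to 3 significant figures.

T_f = 80.0 °C

Σ mᵢcᵢ(T − Tᵢ) = 0  ⇒  T = Σ mᵢcᵢTᵢ / Σ mᵢcᵢ
Σ mᵢcᵢ = 298.1×0.52 + 219.2×0.458 + 47.0×0.221 = 265.7926
Σ mᵢcᵢTᵢ = 155.012×73.7 + 100.3936×96.2 + 10.387×17.2 = 21261
T = 21261 / 265.7926 = 79.99 °C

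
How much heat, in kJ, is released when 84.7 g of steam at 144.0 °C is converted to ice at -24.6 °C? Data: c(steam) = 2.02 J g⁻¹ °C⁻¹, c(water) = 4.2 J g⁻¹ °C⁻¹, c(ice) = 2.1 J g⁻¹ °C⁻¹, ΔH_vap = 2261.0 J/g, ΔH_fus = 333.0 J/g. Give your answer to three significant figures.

q1 (cool steam 144.0→100 °C): 84.7 × 2.02 × 44.0 = 7528 J
q2 (condense at 100 °C): 84.7 × 2261.0 = 191507 J
q3 (cool water 100→0 °C): 84.7 × 4.2 × 100.0 = 35574 J
q4 (freeze at 0 °C): 84.7 × 333.0 = 28205 J
q5 (cool ice 0→-24.6 °C): 84.7 × 2.1 × 24.6 = 4376 J
Total: 7528 + 191507 + 35574 + 28205 + 4376 = 267190 J = 267 kJ

q = 267 kJ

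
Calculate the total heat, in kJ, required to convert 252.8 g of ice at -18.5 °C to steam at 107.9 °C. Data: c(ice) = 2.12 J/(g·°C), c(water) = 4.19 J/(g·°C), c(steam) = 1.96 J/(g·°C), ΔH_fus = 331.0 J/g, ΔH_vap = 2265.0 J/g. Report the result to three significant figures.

q = 776 kJ

q1 (heat ice -18.5→0.0 °C): 252.8 × 2.12 × 18.5 = 9915 J
q2 (melt at 0 °C): 252.8 × 331.0 = 83677 J
q3 (heat water 0.0→100.0 °C): 252.8 × 4.19 × 100.0 = 105923 J
q4 (vaporize at 100 °C): 252.8 × 2265.0 = 572592 J
q5 (heat steam 100.0→107.9 °C): 252.8 × 1.96 × 7.9 = 3914 J
Total: 9915 + 83677 + 105923 + 572592 + 3914 = 776021 J = 776 kJ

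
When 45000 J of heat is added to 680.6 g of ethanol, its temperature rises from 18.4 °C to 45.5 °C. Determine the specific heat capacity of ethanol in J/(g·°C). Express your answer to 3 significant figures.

c = q / (m ΔT) = 45000 / (680.6 × 27.1)
c = 45000 / 18444.26 = 2.44 J/(g·°C)

c = 2.44 J/(g·°C)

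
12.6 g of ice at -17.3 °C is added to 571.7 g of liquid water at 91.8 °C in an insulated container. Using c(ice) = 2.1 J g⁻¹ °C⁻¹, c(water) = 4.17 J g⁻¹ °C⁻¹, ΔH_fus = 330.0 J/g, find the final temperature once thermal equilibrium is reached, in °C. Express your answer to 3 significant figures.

Heat to bring ice to 0 °C and melt it: q₁ = 12.6×2.1×17.3 + 12.6×330.0 = 4615.8 J
Heat the water can supply cooling to 0 °C: 571.7×4.17×91.8 = 218850 J > q₁, so all ice melts.
Energy balance: 571.7×4.17×(91.8 − T) = 4615.8 + 12.6×4.17×(T − 0)
2383.989(91.8 − T) = 4615.8 + 52.542 T
218850 − 4615.8 = 2436.531 T
T = 214234.2 / 2436.531 = 87.93 °C

T_f = 87.9 °C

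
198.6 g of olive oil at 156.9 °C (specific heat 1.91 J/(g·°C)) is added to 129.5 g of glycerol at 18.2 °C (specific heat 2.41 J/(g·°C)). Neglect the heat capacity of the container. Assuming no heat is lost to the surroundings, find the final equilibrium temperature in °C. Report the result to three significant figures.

T_f = 94.3 °C

Heat lost by olive oil = heat gained by glycerol.
(198.6)(1.91)(156.9 − T) = (129.5)(2.41)(T − 18.2)
379.326 (156.9 − T) = 312.095 (T − 18.2)
59516 − 379.326 T = 312.095 T − 5680.1
65196.1 = 691.421 T
T = 94.29 °C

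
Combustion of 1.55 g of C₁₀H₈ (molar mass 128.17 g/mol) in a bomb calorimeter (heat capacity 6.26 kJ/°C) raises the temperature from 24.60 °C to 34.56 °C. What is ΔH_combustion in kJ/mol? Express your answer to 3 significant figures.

ΔH = -5160 kJ/mol

ΔT = 34.56 − 24.60 = 9.96 °C
q_cal = C_cal × ΔT = 6.26 × 9.96 = 62.3496 kJ
n = 1.55 / 128.17 = 0.01209 mol
q_rxn = −q_cal = -62.3496 kJ
ΔH = -62.3496 / 0.01209 = -5157 kJ/mol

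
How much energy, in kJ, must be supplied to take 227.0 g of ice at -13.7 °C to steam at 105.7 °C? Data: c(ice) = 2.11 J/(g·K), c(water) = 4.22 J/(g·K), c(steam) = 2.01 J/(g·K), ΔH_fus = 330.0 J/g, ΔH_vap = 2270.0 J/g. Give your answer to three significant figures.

q1 (heat ice -13.7→0.0 °C): 227.0 × 2.11 × 13.7 = 6562 J
q2 (melt at 0 °C): 227.0 × 330.0 = 74910 J
q3 (heat water 0.0→100.0 °C): 227.0 × 4.22 × 100.0 = 95794 J
q4 (vaporize at 100 °C): 227.0 × 2270.0 = 515290 J
q5 (heat steam 100.0→105.7 °C): 227.0 × 2.01 × 5.7 = 2601 J
Total: 6562 + 74910 + 95794 + 515290 + 2601 = 695157 J = 695 kJ

q = 695 kJ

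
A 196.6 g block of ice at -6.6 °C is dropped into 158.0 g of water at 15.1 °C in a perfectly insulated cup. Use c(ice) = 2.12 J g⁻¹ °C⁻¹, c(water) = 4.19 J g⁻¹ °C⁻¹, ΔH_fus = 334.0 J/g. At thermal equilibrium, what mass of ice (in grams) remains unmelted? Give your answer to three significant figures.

m_ice remaining = 175 g

Heat to warm all ice to 0 °C: 196.6×2.12×6.6 = 2750.8 J
Heat released by water cooling to 0 °C: 158.0×4.19×15.1 = 9996.5 J
9996.5 J < 2750.8 + 196.6×334.0 = 68415.2 J, so not all ice melts; final T = 0 °C.
Heat left for melting: 9996.5 − 2750.8 = 7245.7 J
Mass melted = 7245.7 / 334.0 = 21.69 g
Ice remaining = 196.6 − 21.69 = 174.91 g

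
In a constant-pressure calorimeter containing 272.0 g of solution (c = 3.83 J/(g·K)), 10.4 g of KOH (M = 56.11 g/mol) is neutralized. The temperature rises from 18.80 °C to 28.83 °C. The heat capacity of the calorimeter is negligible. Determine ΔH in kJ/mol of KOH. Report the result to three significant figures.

ΔH = -56.4 kJ/mol

|ΔT| = |28.83 − 18.80| = 10.03 °C
|q_surr| = (272.0 × 3.83) × 10.03 = 1041.76 × 10.03 = 10450 J
n(KOH) = 10.4 / 56.11 = 0.1854 mol
Temperature rose, so q_rxn = −|q_surr| = -10.45 kJ
ΔH = q_rxn / n = -56.36 kJ/mol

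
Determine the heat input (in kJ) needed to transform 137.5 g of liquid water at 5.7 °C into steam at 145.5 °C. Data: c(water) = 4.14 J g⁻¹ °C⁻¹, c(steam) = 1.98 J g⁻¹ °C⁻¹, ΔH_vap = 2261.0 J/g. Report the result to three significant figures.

q1 (heat water 5.7→100.0 °C): 137.5 × 4.14 × 94.3 = 53680 J
q2 (vaporize at 100 °C): 137.5 × 2261.0 = 310888 J
q3 (heat steam 100.0→145.5 °C): 137.5 × 1.98 × 45.5 = 12387 J
Total: 53680 + 310888 + 12387 = 376955 J = 377 kJ

q = 377 kJ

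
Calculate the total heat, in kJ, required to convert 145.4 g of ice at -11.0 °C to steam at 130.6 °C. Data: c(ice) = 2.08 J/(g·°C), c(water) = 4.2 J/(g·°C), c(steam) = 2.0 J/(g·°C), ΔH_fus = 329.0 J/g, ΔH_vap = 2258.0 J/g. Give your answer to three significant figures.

q1 (heat ice -11.0→0.0 °C): 145.4 × 2.08 × 11.0 = 3327 J
q2 (melt at 0 °C): 145.4 × 329.0 = 47837 J
q3 (heat water 0.0→100.0 °C): 145.4 × 4.2 × 100.0 = 61068 J
q4 (vaporize at 100 °C): 145.4 × 2258.0 = 328313 J
q5 (heat steam 100.0→130.6 °C): 145.4 × 2.0 × 30.6 = 8898 J
Total: 3327 + 47837 + 61068 + 328313 + 8898 = 449443 J = 449 kJ

q = 449 kJ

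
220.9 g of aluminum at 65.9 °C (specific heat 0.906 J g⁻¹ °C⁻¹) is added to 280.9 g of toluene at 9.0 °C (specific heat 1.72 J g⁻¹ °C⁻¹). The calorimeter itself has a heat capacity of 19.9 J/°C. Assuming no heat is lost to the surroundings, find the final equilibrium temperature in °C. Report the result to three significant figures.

Heat lost by aluminum = heat gained by toluene + calorimeter.
(220.9)(0.906)(65.9 − T) = [(280.9)(1.72) + 19.9](T − 9.0)
200.1354 (65.9 − T) = 503.048 (T − 9.0)
13189 − 200.1354 T = 503.048 T − 4527.4
17716.4 = 703.1834 T
T = 25.19 °C

T_f = 25.2 °C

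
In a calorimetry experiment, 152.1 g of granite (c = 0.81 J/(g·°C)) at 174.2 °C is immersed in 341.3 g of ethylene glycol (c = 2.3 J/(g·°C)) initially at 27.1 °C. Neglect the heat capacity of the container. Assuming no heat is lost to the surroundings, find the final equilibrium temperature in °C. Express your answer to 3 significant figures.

Heat lost by granite = heat gained by ethylene glycol.
(152.1)(0.81)(174.2 − T) = (341.3)(2.3)(T − 27.1)
123.201 (174.2 − T) = 784.99 (T − 27.1)
21462 − 123.201 T = 784.99 T − 21273
42735 = 908.191 T
T = 47.06 °C

T_f = 47.1 °C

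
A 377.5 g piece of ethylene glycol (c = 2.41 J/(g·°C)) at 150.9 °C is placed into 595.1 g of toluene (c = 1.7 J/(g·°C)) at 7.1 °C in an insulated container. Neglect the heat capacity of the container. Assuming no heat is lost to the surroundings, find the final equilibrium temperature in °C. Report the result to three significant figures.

Heat lost by ethylene glycol = heat gained by toluene.
(377.5)(2.41)(150.9 − T) = (595.1)(1.7)(T − 7.1)
909.775 (150.9 − T) = 1011.67 (T − 7.1)
137290 − 909.775 T = 1011.67 T − 7182.9
144472.9 = 1921.445 T
T = 75.19 °C

T_f = 75.2 °C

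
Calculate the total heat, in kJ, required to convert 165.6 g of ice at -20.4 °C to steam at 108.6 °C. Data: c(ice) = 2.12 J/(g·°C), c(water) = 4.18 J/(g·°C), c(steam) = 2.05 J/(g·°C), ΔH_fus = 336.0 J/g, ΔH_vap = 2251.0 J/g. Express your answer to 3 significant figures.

q1 (heat ice -20.4→0.0 °C): 165.6 × 2.12 × 20.4 = 7162 J
q2 (melt at 0 °C): 165.6 × 336.0 = 55642 J
q3 (heat water 0.0→100.0 °C): 165.6 × 4.18 × 100.0 = 69221 J
q4 (vaporize at 100 °C): 165.6 × 2251.0 = 372766 J
q5 (heat steam 100.0→108.6 °C): 165.6 × 2.05 × 8.6 = 2920 J
Total: 7162 + 55642 + 69221 + 372766 + 2920 = 507711 J = 508 kJ

q = 508 kJ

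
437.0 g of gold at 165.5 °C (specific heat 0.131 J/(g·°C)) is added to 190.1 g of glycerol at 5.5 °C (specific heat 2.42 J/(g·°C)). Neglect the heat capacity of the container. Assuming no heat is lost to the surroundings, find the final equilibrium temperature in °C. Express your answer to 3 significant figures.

T_f = 23.2 °C

Heat lost by gold = heat gained by glycerol.
(437.0)(0.131)(165.5 − T) = (190.1)(2.42)(T − 5.5)
57.247 (165.5 − T) = 460.042 (T − 5.5)
9474.4 − 57.247 T = 460.042 T − 2530.2
12004.6 = 517.289 T
T = 23.21 °C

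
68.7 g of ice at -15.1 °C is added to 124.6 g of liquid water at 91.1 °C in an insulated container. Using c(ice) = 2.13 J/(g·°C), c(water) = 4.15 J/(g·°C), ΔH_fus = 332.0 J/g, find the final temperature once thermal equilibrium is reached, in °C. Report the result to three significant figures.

T_f = 27.5 °C

Heat to bring ice to 0 °C and melt it: q₁ = 68.7×2.13×15.1 + 68.7×332.0 = 25018 J
Heat the water can supply cooling to 0 °C: 124.6×4.15×91.1 = 47106.9 J > q₁, so all ice melts.
Energy balance: 124.6×4.15×(91.1 − T) = 25018 + 68.7×4.15×(T − 0)
517.09(91.1 − T) = 25018 + 285.105 T
47106.9 − 25018 = 802.195 T
T = 22088.9 / 802.195 = 27.54 °C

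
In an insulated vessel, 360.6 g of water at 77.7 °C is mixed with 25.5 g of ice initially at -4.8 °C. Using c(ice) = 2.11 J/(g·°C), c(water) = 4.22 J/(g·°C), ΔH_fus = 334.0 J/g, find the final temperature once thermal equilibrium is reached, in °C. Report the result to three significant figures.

Heat to bring ice to 0 °C and melt it: q₁ = 25.5×2.11×4.8 + 25.5×334.0 = 8775.3 J
Heat the water can supply cooling to 0 °C: 360.6×4.22×77.7 = 118239 J > q₁, so all ice melts.
Energy balance: 360.6×4.22×(77.7 − T) = 8775.3 + 25.5×4.22×(T − 0)
1521.732(77.7 − T) = 8775.3 + 107.61 T
118239 − 8775.3 = 1629.342 T
T = 109463.7 / 1629.342 = 67.18 °C

T_f = 67.2 °C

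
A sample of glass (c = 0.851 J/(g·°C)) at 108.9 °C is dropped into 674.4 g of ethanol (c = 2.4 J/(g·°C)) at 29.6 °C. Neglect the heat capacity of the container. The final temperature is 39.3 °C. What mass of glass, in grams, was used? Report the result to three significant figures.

m = 265 g

q_gained = (674.4 × 2.4) × (39.3 − 29.6) = 15700 J
q_lost = m × 0.851 × (108.9 − 39.3) = 59.2296 m
m = 15700 / 59.2296 = 265 g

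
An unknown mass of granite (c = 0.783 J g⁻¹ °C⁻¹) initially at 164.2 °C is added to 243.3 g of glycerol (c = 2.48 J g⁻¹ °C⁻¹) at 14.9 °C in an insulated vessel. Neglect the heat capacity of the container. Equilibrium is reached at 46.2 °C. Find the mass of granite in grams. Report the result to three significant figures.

q_gained = (243.3 × 2.48) × (46.2 − 14.9) = 18890 J
q_lost = m × 0.783 × (164.2 − 46.2) = 92.394 m
m = 18890 / 92.394 = 204 g

m = 204 g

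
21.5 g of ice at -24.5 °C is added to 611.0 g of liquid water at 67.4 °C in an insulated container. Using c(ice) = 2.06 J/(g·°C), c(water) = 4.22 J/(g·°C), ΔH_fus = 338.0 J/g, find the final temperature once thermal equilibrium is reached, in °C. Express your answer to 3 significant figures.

Heat to bring ice to 0 °C and melt it: q₁ = 21.5×2.06×24.5 + 21.5×338.0 = 8352.1 J
Heat the water can supply cooling to 0 °C: 611.0×4.22×67.4 = 173786 J > q₁, so all ice melts.
Energy balance: 611.0×4.22×(67.4 − T) = 8352.1 + 21.5×4.22×(T − 0)
2578.42(67.4 − T) = 8352.1 + 90.73 T
173786 − 8352.1 = 2669.15 T
T = 165433.9 / 2669.15 = 61.98 °C

T_f = 62.0 °C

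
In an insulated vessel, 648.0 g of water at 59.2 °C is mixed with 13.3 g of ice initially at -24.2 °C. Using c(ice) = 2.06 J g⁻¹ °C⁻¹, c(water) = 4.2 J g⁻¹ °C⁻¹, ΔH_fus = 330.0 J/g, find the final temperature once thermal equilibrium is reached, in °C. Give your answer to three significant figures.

T_f = 56.2 °C

Heat to bring ice to 0 °C and melt it: q₁ = 13.3×2.06×24.2 + 13.3×330.0 = 5052.0 J
Heat the water can supply cooling to 0 °C: 648.0×4.2×59.2 = 161119 J > q₁, so all ice melts.
Energy balance: 648.0×4.2×(59.2 − T) = 5052.0 + 13.3×4.2×(T − 0)
2721.6(59.2 − T) = 5052.0 + 55.86 T
161119 − 5052.0 = 2777.46 T
T = 156067.0 / 2777.46 = 56.19 °C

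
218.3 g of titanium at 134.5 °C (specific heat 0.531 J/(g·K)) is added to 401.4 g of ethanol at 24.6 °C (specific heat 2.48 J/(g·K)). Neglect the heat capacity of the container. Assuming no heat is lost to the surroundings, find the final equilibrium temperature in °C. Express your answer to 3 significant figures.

Heat lost by titanium = heat gained by ethanol.
(218.3)(0.531)(134.5 − T) = (401.4)(2.48)(T − 24.6)
115.9173 (134.5 − T) = 995.472 (T − 24.6)
15591 − 115.9173 T = 995.472 T − 24489
40080 = 1111.3893 T
T = 36.06 °C

T_f = 36.1 °C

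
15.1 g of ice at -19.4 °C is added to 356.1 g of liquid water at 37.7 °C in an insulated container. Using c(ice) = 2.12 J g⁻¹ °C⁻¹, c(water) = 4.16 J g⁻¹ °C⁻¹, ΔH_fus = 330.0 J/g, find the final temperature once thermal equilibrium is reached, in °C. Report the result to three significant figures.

T_f = 32.5 °C

Heat to bring ice to 0 °C and melt it: q₁ = 15.1×2.12×19.4 + 15.1×330.0 = 5604.0 J
Heat the water can supply cooling to 0 °C: 356.1×4.16×37.7 = 55847.9 J > q₁, so all ice melts.
Energy balance: 356.1×4.16×(37.7 − T) = 5604.0 + 15.1×4.16×(T − 0)
1481.376(37.7 − T) = 5604.0 + 62.816 T
55847.9 − 5604.0 = 1544.192 T
T = 50243.9 / 1544.192 = 32.54 °C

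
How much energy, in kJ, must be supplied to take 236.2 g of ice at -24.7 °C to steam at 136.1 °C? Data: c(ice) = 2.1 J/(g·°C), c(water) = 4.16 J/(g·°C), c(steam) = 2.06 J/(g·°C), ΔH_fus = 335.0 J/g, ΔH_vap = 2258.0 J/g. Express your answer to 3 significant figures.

q = 741 kJ

q1 (heat ice -24.7→0.0 °C): 236.2 × 2.1 × 24.7 = 12252 J
q2 (melt at 0 °C): 236.2 × 335.0 = 79127 J
q3 (heat water 0.0→100.0 °C): 236.2 × 4.16 × 100.0 = 98259 J
q4 (vaporize at 100 °C): 236.2 × 2258.0 = 533340 J
q5 (heat steam 100.0→136.1 °C): 236.2 × 2.06 × 36.1 = 17565 J
Total: 12252 + 79127 + 98259 + 533340 + 17565 = 740543 J = 741 kJ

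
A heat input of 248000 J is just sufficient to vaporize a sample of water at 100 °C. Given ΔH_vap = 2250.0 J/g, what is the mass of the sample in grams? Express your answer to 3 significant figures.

m = q / ΔH_vap = 248000 J / 2250.0 J/g = 110 g

m = 110 g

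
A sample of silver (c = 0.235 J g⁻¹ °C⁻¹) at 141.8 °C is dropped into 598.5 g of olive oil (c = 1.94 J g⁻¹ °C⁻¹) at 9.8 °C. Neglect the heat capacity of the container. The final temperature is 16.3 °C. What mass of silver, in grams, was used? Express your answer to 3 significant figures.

m = 256 g

q_gained = (598.5 × 1.94) × (16.3 − 9.8) = 7547 J
q_lost = m × 0.235 × (141.8 − 16.3) = 29.4925 m
m = 7547 / 29.4925 = 256 g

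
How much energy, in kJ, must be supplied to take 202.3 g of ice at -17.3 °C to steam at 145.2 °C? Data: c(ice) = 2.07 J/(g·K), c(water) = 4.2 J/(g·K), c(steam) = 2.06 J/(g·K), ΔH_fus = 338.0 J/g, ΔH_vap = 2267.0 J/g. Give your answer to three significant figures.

q1 (heat ice -17.3→0.0 °C): 202.3 × 2.07 × 17.3 = 7245 J
q2 (melt at 0 °C): 202.3 × 338.0 = 68377 J
q3 (heat water 0.0→100.0 °C): 202.3 × 4.2 × 100.0 = 84966 J
q4 (vaporize at 100 °C): 202.3 × 2267.0 = 458614 J
q5 (heat steam 100.0→145.2 °C): 202.3 × 2.06 × 45.2 = 18837 J
Total: 7245 + 68377 + 84966 + 458614 + 18837 = 638039 J = 638 kJ

q = 638 kJ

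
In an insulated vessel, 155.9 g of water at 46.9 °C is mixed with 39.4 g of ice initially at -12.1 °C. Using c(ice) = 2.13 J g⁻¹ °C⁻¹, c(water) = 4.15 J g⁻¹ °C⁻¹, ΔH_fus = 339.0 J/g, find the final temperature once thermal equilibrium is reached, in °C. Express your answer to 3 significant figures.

T_f = 19.7 °C

Heat to bring ice to 0 °C and melt it: q₁ = 39.4×2.13×12.1 + 39.4×339.0 = 14372 J
Heat the water can supply cooling to 0 °C: 155.9×4.15×46.9 = 30343.6 J > q₁, so all ice melts.
Energy balance: 155.9×4.15×(46.9 − T) = 14372 + 39.4×4.15×(T − 0)
646.985(46.9 − T) = 14372 + 163.51 T
30343.6 − 14372 = 810.495 T
T = 15971.6 / 810.495 = 19.71 °C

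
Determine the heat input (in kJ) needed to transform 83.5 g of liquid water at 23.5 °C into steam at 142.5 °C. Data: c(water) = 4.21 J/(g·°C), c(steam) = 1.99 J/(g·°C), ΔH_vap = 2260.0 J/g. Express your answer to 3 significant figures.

q1 (heat water 23.5→100.0 °C): 83.5 × 4.21 × 76.5 = 26892 J
q2 (vaporize at 100 °C): 83.5 × 2260.0 = 188710 J
q3 (heat steam 100.0→142.5 °C): 83.5 × 1.99 × 42.5 = 7062 J
Total: 26892 + 188710 + 7062 = 222664 J = 223 kJ

q = 223 kJ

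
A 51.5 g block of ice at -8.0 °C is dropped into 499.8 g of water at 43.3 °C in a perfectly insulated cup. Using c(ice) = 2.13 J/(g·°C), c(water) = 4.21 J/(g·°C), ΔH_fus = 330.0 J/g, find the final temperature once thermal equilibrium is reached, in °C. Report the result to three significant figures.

T_f = 31.6 °C

Heat to bring ice to 0 °C and melt it: q₁ = 51.5×2.13×8.0 + 51.5×330.0 = 17873 J
Heat the water can supply cooling to 0 °C: 499.8×4.21×43.3 = 91110.0 J > q₁, so all ice melts.
Energy balance: 499.8×4.21×(43.3 − T) = 17873 + 51.5×4.21×(T − 0)
2104.158(43.3 − T) = 17873 + 216.815 T
91110.0 − 17873 = 2320.973 T
T = 73237.0 / 2320.973 = 31.55 °C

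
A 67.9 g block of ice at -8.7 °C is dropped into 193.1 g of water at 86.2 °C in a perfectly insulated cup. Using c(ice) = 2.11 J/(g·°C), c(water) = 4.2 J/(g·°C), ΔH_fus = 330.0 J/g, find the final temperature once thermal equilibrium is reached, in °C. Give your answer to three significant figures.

T_f = 42.2 °C

Heat to bring ice to 0 °C and melt it: q₁ = 67.9×2.11×8.7 + 67.9×330.0 = 23653 J
Heat the water can supply cooling to 0 °C: 193.1×4.2×86.2 = 69909.9 J > q₁, so all ice melts.
Energy balance: 193.1×4.2×(86.2 − T) = 23653 + 67.9×4.2×(T − 0)
811.02(86.2 − T) = 23653 + 285.18 T
69909.9 − 23653 = 1096.20 T
T = 46256.9 / 1096.20 = 42.20 °C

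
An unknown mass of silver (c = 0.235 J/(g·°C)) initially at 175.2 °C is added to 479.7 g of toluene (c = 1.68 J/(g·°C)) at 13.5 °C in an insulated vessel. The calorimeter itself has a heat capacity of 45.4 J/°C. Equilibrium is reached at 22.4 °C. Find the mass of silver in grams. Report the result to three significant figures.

m = 211 g

q_gained = (479.7 × 1.68 + 45.4) × (22.4 − 13.5) = 7577 J
q_lost = m × 0.235 × (175.2 − 22.4) = 35.908 m
m = 7577 / 35.908 = 211 g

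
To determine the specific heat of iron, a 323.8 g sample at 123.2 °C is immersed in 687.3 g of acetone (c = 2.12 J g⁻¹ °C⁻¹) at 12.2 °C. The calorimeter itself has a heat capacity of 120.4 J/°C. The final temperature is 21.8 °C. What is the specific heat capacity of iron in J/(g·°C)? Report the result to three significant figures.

q_gained = (687.3 × 2.12 + 120.4) × (21.8 − 12.2) = 15140 J
q_lost = 323.8 × c × (123.2 − 21.8) = 32833.32 c
Set equal: c = 15140 / 32833.32 = 0.461 J/(g·°C)

c = 0.461 J/(g·°C)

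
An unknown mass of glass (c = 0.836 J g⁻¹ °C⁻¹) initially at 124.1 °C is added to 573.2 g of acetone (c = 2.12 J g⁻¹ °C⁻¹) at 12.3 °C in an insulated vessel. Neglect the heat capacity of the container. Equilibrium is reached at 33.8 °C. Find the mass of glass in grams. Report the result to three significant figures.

m = 346 g

q_gained = (573.2 × 2.12) × (33.8 − 12.3) = 26130 J
q_lost = m × 0.836 × (124.1 − 33.8) = 75.4908 m
m = 26130 / 75.4908 = 346 g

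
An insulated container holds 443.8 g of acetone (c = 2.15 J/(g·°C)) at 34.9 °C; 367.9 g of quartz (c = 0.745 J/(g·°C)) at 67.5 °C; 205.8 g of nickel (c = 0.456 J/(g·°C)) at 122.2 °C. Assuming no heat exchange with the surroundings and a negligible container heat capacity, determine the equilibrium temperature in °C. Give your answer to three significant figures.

T_f = 47.9 °C

Σ mᵢcᵢ(T − Tᵢ) = 0  ⇒  T = Σ mᵢcᵢTᵢ / Σ mᵢcᵢ
Σ mᵢcᵢ = 443.8×2.15 + 367.9×0.745 + 205.8×0.456 = 1322.1003
Σ mᵢcᵢTᵢ = 954.17×34.9 + 274.0855×67.5 + 93.8448×122.2 = 63269
T = 63269 / 1322.1003 = 47.85 °C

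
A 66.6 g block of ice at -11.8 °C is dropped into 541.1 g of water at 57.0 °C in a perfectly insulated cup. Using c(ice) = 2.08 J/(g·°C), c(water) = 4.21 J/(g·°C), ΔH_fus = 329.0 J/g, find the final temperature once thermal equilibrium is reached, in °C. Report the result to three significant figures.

T_f = 41.5 °C

Heat to bring ice to 0 °C and melt it: q₁ = 66.6×2.08×11.8 + 66.6×329.0 = 23546 J
Heat the water can supply cooling to 0 °C: 541.1×4.21×57.0 = 129848 J > q₁, so all ice melts.
Energy balance: 541.1×4.21×(57.0 − T) = 23546 + 66.6×4.21×(T − 0)
2278.031(57.0 − T) = 23546 + 280.386 T
129848 − 23546 = 2558.417 T
T = 106302 / 2558.417 = 41.5499 °C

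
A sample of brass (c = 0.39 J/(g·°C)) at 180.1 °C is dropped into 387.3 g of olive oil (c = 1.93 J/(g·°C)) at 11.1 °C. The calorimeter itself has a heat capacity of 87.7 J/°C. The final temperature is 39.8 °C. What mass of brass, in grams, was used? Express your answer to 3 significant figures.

m = 438 g

q_gained = (387.3 × 1.93 + 87.7) × (39.8 − 11.1) = 23970 J
q_lost = m × 0.39 × (180.1 − 39.8) = 54.717 m
m = 23970 / 54.717 = 438 g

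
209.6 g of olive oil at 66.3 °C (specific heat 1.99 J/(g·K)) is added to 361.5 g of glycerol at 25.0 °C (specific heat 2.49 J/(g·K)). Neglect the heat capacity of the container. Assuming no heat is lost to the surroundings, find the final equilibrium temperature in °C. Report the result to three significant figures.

T_f = 38.1 °C

Heat lost by olive oil = heat gained by glycerol.
(209.6)(1.99)(66.3 − T) = (361.5)(2.49)(T − 25.0)
417.104 (66.3 − T) = 900.135 (T − 25.0)
27654 − 417.104 T = 900.135 T − 22503
50157 = 1317.239 T
T = 38.08 °C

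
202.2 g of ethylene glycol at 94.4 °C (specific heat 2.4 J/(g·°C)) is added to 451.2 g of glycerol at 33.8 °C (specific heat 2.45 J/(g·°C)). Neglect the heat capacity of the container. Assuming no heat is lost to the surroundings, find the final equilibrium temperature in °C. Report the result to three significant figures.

Heat lost by ethylene glycol = heat gained by glycerol.
(202.2)(2.4)(94.4 − T) = (451.2)(2.45)(T − 33.8)
485.28 (94.4 − T) = 1105.44 (T − 33.8)
45810 − 485.28 T = 1105.44 T − 37364
83174 = 1590.72 T
T = 52.29 °C

T_f = 52.3 °C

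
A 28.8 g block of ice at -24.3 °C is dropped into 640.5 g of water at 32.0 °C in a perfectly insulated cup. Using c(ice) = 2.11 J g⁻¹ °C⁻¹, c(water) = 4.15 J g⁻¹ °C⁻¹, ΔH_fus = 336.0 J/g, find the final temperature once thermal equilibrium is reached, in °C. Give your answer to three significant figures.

T_f = 26.6 °C

Heat to bring ice to 0 °C and melt it: q₁ = 28.8×2.11×24.3 + 28.8×336.0 = 11153 J
Heat the water can supply cooling to 0 °C: 640.5×4.15×32.0 = 85058.4 J > q₁, so all ice melts.
Energy balance: 640.5×4.15×(32.0 − T) = 11153 + 28.8×4.15×(T − 0)
2658.075(32.0 − T) = 11153 + 119.52 T
85058.4 − 11153 = 2777.595 T
T = 73905.4 / 2777.595 = 26.61 °C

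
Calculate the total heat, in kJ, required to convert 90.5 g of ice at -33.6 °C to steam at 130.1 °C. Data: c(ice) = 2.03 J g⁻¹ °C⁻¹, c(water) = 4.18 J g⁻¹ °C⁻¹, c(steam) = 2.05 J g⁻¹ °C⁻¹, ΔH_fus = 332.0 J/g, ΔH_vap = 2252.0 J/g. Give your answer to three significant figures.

q1 (heat ice -33.6→0.0 °C): 90.5 × 2.03 × 33.6 = 6173 J
q2 (melt at 0 °C): 90.5 × 332.0 = 30046 J
q3 (heat water 0.0→100.0 °C): 90.5 × 4.18 × 100.0 = 37829 J
q4 (vaporize at 100 °C): 90.5 × 2252.0 = 203806 J
q5 (heat steam 100.0→130.1 °C): 90.5 × 2.05 × 30.1 = 5584 J
Total: 6173 + 30046 + 37829 + 203806 + 5584 = 283438 J = 283 kJ

q = 283 kJ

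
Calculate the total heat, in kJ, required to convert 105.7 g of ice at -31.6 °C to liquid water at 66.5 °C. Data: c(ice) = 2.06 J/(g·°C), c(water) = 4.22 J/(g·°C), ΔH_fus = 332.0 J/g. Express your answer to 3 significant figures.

q1 (heat ice -31.6→0.0 °C): 105.7 × 2.06 × 31.6 = 6881 J
q2 (melt at 0 °C): 105.7 × 332.0 = 35092 J
q3 (heat water 0.0→66.5 °C): 105.7 × 4.22 × 66.5 = 29663 J
Total: 6881 + 35092 + 29663 = 71636 J = 71.6 kJ

q = 71.6 kJ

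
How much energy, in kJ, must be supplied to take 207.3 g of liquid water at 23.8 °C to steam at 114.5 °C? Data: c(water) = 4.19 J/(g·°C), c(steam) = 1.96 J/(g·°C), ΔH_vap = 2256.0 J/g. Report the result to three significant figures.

q = 540 kJ

q1 (heat water 23.8→100.0 °C): 207.3 × 4.19 × 76.2 = 66186 J
q2 (vaporize at 100 °C): 207.3 × 2256.0 = 467669 J
q3 (heat steam 100.0→114.5 °C): 207.3 × 1.96 × 14.5 = 5891 J
Total: 66186 + 467669 + 5891 = 539746 J = 540 kJ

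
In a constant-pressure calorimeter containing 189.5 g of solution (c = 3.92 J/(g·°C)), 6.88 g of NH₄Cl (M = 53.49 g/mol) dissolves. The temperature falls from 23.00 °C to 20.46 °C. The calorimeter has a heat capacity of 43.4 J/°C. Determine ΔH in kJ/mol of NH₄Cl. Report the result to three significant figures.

|ΔT| = |20.46 − 23.00| = 2.54 °C
|q_surr| = (189.5 × 3.92 + 43.4) × 2.54 = 786.24 × 2.54 = 1997 J
n(NH₄Cl) = 6.88 / 53.49 = 0.1286 mol
Temperature fell, so q_rxn = +|q_surr| = 1.997 kJ
ΔH = q_rxn / n = 15.53 kJ/mol

ΔH = 15.5 kJ/mol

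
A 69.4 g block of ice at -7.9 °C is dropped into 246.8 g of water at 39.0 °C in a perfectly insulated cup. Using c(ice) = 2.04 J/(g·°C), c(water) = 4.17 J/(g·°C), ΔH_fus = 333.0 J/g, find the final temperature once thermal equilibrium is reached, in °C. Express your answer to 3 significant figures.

T_f = 12.1 °C

Heat to bring ice to 0 °C and melt it: q₁ = 69.4×2.04×7.9 + 69.4×333.0 = 24229 J
Heat the water can supply cooling to 0 °C: 246.8×4.17×39.0 = 40137.1 J > q₁, so all ice melts.
Energy balance: 246.8×4.17×(39.0 − T) = 24229 + 69.4×4.17×(T − 0)
1029.156(39.0 − T) = 24229 + 289.398 T
40137.1 − 24229 = 1318.554 T
T = 15908.1 / 1318.554 = 12.06 °C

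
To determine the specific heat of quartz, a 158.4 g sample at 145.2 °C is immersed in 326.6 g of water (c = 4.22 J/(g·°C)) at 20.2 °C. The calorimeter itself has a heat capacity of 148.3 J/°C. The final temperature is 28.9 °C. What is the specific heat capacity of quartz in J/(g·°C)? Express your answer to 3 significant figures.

q_gained = (326.6 × 4.22 + 148.3) × (28.9 − 20.2) = 13280 J
q_lost = 158.4 × c × (145.2 − 28.9) = 18421.92 c
Set equal: c = 13280 / 18421.92 = 0.721 J/(g·°C)

c = 0.721 J/(g·°C)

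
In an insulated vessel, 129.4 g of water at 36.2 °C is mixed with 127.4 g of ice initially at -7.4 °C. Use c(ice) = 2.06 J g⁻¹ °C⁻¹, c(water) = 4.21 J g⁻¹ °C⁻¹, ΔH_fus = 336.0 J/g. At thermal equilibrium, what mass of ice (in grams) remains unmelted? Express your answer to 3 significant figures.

m_ice remaining = 74.5 g

Heat to warm all ice to 0 °C: 127.4×2.06×7.4 = 1942.1 J
Heat released by water cooling to 0 °C: 129.4×4.21×36.2 = 19721 J
19721 J < 1942.1 + 127.4×336.0 = 44748.5 J, so not all ice melts; final T = 0 °C.
Heat left for melting: 19721 − 1942.1 = 17778.9 J
Mass melted = 17778.9 / 336.0 = 52.91 g
Ice remaining = 127.4 − 52.91 = 74.49 g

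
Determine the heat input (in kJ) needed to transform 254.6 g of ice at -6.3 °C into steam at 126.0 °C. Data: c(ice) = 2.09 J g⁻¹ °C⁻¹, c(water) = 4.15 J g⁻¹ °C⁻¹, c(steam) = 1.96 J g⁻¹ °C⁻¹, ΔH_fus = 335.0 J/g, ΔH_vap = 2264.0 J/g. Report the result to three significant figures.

q = 784 kJ

q1 (heat ice -6.3→0.0 °C): 254.6 × 2.09 × 6.3 = 3352 J
q2 (melt at 0 °C): 254.6 × 335.0 = 85291 J
q3 (heat water 0.0→100.0 °C): 254.6 × 4.15 × 100.0 = 105659 J
q4 (vaporize at 100 °C): 254.6 × 2264.0 = 576414 J
q5 (heat steam 100.0→126.0 °C): 254.6 × 1.96 × 26.0 = 12974 J
Total: 3352 + 85291 + 105659 + 576414 + 12974 = 783690 J = 784 kJ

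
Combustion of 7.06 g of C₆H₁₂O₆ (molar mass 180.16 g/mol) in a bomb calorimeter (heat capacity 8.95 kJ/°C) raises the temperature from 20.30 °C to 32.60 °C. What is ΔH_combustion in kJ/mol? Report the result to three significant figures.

ΔT = 32.60 − 20.30 = 12.30 °C
q_cal = C_cal × ΔT = 8.95 × 12.30 = 110.085 kJ
n = 7.06 / 180.16 = 0.03919 mol
q_rxn = −q_cal = -110.085 kJ
ΔH = -110.085 / 0.03919 = -2809 kJ/mol

ΔH = -2810 kJ/mol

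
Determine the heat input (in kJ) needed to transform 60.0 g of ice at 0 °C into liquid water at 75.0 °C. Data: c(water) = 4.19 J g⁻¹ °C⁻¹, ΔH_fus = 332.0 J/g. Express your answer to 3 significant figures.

q1 (melt at 0 °C): 60.0 × 332.0 = 19920 J
q2 (heat water 0.0→75.0 °C): 60.0 × 4.19 × 75.0 = 18855 J
Total: 19920 + 18855 = 38775 J = 38.8 kJ

q = 38.8 kJ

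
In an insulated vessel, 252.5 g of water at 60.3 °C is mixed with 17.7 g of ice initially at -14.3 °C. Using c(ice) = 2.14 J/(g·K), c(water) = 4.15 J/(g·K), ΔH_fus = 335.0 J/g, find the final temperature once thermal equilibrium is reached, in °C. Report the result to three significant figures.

T_f = 50.6 °C

Heat to bring ice to 0 °C and melt it: q₁ = 17.7×2.14×14.3 + 17.7×335.0 = 6471.2 J
Heat the water can supply cooling to 0 °C: 252.5×4.15×60.3 = 63186.9 J > q₁, so all ice melts.
Energy balance: 252.5×4.15×(60.3 − T) = 6471.2 + 17.7×4.15×(T − 0)
1047.875(60.3 − T) = 6471.2 + 73.455 T
63186.9 − 6471.2 = 1121.330 T
T = 56715.7 / 1121.330 = 50.58 °C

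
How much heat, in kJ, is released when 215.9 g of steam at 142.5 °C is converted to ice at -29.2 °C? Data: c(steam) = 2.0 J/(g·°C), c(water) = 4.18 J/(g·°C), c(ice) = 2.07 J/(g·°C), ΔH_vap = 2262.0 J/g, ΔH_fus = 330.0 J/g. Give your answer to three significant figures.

q = 681 kJ

q1 (cool steam 142.5→100 °C): 215.9 × 2.0 × 42.5 = 18352 J
q2 (condense at 100 °C): 215.9 × 2262.0 = 488366 J
q3 (cool water 100→0 °C): 215.9 × 4.18 × 100.0 = 90246 J
q4 (freeze at 0 °C): 215.9 × 330.0 = 71247 J
q5 (cool ice 0→-29.2 °C): 215.9 × 2.07 × 29.2 = 13050 J
Total: 18352 + 488366 + 90246 + 71247 + 13050 = 681261 J = 681 kJ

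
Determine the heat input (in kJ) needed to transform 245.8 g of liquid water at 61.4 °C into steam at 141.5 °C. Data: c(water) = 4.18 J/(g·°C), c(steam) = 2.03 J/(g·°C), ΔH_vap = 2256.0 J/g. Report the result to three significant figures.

q = 615 kJ

q1 (heat water 61.4→100.0 °C): 245.8 × 4.18 × 38.6 = 39659 J
q2 (vaporize at 100 °C): 245.8 × 2256.0 = 554525 J
q3 (heat steam 100.0→141.5 °C): 245.8 × 2.03 × 41.5 = 20707 J
Total: 39659 + 554525 + 20707 = 614891 J = 615 kJ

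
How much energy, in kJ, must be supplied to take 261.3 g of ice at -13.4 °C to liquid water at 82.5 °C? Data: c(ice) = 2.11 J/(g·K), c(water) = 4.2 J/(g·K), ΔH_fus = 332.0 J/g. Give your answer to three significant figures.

q1 (heat ice -13.4→0.0 °C): 261.3 × 2.11 × 13.4 = 7388 J
q2 (melt at 0 °C): 261.3 × 332.0 = 86752 J
q3 (heat water 0.0→82.5 °C): 261.3 × 4.2 × 82.5 = 90540 J
Total: 7388 + 86752 + 90540 = 184680 J = 185 kJ

q = 185 kJ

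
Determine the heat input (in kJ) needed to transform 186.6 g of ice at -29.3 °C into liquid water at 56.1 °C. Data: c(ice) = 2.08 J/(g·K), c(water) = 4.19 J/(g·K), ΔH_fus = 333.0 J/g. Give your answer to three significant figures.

q1 (heat ice -29.3→0.0 °C): 186.6 × 2.08 × 29.3 = 11372 J
q2 (melt at 0 °C): 186.6 × 333.0 = 62138 J
q3 (heat water 0.0→56.1 °C): 186.6 × 4.19 × 56.1 = 43862 J
Total: 11372 + 62138 + 43862 = 117372 J = 117 kJ

q = 117 kJ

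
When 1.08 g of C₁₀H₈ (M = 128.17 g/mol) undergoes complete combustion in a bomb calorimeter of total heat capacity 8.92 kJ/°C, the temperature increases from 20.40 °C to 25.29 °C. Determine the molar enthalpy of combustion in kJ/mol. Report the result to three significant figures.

ΔT = 25.29 − 20.40 = 4.89 °C
q_cal = C_cal × ΔT = 8.92 × 4.89 = 43.6188 kJ
n = 1.08 / 128.17 = 0.008426 mol
q_rxn = −q_cal = -43.6188 kJ
ΔH = -43.6188 / 0.008426 = -5177 kJ/mol

ΔH = -5180 kJ/mol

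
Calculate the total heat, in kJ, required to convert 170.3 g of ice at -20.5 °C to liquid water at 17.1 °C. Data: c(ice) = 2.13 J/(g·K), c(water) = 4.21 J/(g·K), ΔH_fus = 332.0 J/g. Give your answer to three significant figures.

q1 (heat ice -20.5→0.0 °C): 170.3 × 2.13 × 20.5 = 7436 J
q2 (melt at 0 °C): 170.3 × 332.0 = 56540 J
q3 (heat water 0.0→17.1 °C): 170.3 × 4.21 × 17.1 = 12260 J
Total: 7436 + 56540 + 12260 = 76236 J = 76.2 kJ

q = 76.2 kJ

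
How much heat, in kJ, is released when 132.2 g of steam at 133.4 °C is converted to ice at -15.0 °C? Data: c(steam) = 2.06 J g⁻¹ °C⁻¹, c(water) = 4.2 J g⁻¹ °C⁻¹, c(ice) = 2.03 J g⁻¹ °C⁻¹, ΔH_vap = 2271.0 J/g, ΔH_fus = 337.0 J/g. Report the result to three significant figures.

q1 (cool steam 133.4→100 °C): 132.2 × 2.06 × 33.4 = 9096 J
q2 (condense at 100 °C): 132.2 × 2271.0 = 300226 J
q3 (cool water 100→0 °C): 132.2 × 4.2 × 100.0 = 55524 J
q4 (freeze at 0 °C): 132.2 × 337.0 = 44551 J
q5 (cool ice 0→-15.0 °C): 132.2 × 2.03 × 15.0 = 4025 J
Total: 9096 + 300226 + 55524 + 44551 + 4025 = 413422 J = 413 kJ

q = 413 kJ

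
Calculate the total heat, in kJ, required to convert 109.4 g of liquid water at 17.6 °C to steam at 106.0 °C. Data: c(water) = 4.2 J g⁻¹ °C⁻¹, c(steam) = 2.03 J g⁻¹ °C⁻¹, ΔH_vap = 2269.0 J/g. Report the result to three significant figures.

q = 287 kJ

q1 (heat water 17.6→100.0 °C): 109.4 × 4.2 × 82.4 = 37861 J
q2 (vaporize at 100 °C): 109.4 × 2269.0 = 248229 J
q3 (heat steam 100.0→106.0 °C): 109.4 × 2.03 × 6.0 = 1332 J
Total: 37861 + 248229 + 1332 = 287422 J = 287 kJ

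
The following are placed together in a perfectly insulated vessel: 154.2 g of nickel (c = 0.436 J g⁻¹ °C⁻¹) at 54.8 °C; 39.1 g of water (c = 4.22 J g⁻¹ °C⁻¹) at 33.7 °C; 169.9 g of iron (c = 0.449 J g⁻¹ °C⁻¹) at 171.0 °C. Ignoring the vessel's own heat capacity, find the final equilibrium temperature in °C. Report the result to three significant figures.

Σ mᵢcᵢ(T − Tᵢ) = 0  ⇒  T = Σ mᵢcᵢTᵢ / Σ mᵢcᵢ
Σ mᵢcᵢ = 154.2×0.436 + 39.1×4.22 + 169.9×0.449 = 308.5183
Σ mᵢcᵢTᵢ = 67.2312×54.8 + 165.002×33.7 + 76.2851×171.0 = 22290
T = 22290 / 308.5183 = 72.249 °C

T_f = 72.2 °C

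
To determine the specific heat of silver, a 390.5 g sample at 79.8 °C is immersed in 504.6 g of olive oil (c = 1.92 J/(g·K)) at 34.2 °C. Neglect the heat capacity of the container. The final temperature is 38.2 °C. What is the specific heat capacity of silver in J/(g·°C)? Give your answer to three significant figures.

c = 0.239 J/(g·°C)

q_gained = (504.6 × 1.92) × (38.2 − 34.2) = 3875 J
q_lost = 390.5 × c × (79.8 − 38.2) = 16244.8 c
Set equal: c = 3875 / 16244.8 = 0.239 J/(g·°C)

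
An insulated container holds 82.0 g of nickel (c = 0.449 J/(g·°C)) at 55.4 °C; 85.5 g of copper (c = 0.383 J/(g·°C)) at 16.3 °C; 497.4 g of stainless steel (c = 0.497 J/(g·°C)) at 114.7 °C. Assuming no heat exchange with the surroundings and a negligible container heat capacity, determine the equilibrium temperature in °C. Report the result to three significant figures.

Σ mᵢcᵢ(T − Tᵢ) = 0  ⇒  T = Σ mᵢcᵢTᵢ / Σ mᵢcᵢ
Σ mᵢcᵢ = 82.0×0.449 + 85.5×0.383 + 497.4×0.497 = 316.7723
Σ mᵢcᵢTᵢ = 36.818×55.4 + 32.7465×16.3 + 247.2078×114.7 = 30928
T = 30928 / 316.7723 = 97.63 °C

T_f = 97.6 °C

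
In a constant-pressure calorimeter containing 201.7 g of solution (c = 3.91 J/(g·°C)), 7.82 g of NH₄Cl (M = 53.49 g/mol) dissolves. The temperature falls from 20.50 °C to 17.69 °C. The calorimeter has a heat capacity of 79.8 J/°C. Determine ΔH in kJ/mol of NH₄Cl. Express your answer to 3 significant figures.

ΔH = 16.7 kJ/mol

|ΔT| = |17.69 − 20.50| = 2.81 °C
|q_surr| = (201.7 × 3.91 + 79.8) × 2.81 = 868.447 × 2.81 = 2440 J
n(NH₄Cl) = 7.82 / 53.49 = 0.1462 mol
Temperature fell, so q_rxn = +|q_surr| = 2.440 kJ
ΔH = q_rxn / n = 16.69 kJ/mol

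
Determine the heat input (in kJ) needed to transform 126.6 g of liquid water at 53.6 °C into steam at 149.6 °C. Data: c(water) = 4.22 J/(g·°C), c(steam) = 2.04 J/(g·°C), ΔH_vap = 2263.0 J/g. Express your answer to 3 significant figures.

q1 (heat water 53.6→100.0 °C): 126.6 × 4.22 × 46.4 = 24789 J
q2 (vaporize at 100 °C): 126.6 × 2263.0 = 286496 J
q3 (heat steam 100.0→149.6 °C): 126.6 × 2.04 × 49.6 = 12810 J
Total: 24789 + 286496 + 12810 = 324095 J = 324 kJ

q = 324 kJ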